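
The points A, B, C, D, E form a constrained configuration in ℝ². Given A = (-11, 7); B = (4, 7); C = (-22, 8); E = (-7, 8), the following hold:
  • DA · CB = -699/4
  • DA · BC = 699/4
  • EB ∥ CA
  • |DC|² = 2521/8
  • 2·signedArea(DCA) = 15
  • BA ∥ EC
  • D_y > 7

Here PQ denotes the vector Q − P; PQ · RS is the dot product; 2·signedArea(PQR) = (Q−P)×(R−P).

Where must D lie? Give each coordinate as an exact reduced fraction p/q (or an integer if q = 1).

1. D_x = -17/4  [DA · BC = 699/4 ∩ 2·signedArea(DCA) = 15]
2. D_y = 31/4  [DA · BC = 699/4 ∩ 2·signedArea(DCA) = 15]
   → D = (-17/4, 31/4)

D = (-17/4, 31/4)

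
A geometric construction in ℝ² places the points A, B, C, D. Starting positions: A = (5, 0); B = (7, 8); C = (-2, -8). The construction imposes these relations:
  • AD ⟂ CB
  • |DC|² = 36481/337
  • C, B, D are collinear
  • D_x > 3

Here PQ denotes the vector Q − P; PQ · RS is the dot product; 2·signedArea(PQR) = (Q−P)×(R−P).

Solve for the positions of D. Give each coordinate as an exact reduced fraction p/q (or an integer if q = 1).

1. D_x = 1045/337  [C, B, D are collinear ∩ AD ⟂ CB]
2. D_y = 360/337  [C, B, D are collinear ∩ AD ⟂ CB]
   → D = (1045/337, 360/337)

D = (1045/337, 360/337)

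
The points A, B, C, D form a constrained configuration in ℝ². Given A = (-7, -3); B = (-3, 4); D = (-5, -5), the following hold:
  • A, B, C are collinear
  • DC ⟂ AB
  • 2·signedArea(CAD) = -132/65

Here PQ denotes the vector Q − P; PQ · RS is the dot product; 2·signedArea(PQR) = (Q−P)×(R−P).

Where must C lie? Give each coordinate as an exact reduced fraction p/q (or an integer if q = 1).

1. C_x = -479/65  [A, B, C are collinear ∩ DC ⟂ AB]
2. C_y = -237/65  [A, B, C are collinear ∩ DC ⟂ AB]
   → C = (-479/65, -237/65)

C = (-479/65, -237/65)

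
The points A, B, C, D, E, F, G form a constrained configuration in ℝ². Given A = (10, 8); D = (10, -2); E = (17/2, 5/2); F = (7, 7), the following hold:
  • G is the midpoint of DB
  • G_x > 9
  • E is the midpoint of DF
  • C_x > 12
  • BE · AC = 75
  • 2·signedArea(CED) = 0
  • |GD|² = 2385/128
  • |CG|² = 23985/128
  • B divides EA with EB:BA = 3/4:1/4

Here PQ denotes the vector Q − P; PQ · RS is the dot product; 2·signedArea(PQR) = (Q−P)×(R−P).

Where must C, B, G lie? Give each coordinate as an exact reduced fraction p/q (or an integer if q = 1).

1. B_x = 77/8  [B divides EA with EB:BA = 3/4:1/4]
2. B_y = 53/8  [B divides EA with EB:BA = 3/4:1/4]
   → B = (77/8, 53/8)
3. G_x = 157/16  [G is the midpoint of DB]
4. G_y = 37/16  [G is the midpoint of DB]
   → G = (157/16, 37/16)
5. C_x = 13  [2·signedArea(CED) = 0 ∩ BE · AC = 75]
6. C_y = -11  [2·signedArea(CED) = 0 ∩ BE · AC = 75]
   → C = (13, -11)

B = (77/8, 53/8)
C = (13, -11)
G = (157/16, 37/16)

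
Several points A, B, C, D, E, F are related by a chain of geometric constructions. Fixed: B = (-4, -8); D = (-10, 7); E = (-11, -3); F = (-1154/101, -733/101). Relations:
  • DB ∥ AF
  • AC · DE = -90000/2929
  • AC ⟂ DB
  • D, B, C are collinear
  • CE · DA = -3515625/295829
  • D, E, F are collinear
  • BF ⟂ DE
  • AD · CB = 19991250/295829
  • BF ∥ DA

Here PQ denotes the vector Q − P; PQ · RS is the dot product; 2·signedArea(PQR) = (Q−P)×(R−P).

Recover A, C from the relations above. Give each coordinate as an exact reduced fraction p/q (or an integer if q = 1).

A = (-1760/101, 782/101)
C = (-33040/2929, 29878/2929)

1. A_x = -1760/101  [DB ∥ AF ∩ BF ∥ DA]
2. A_y = 782/101  [DB ∥ AF ∩ BF ∥ DA]
   → A = (-1760/101, 782/101)
3. C_x = -33040/2929  [D, B, C are collinear ∩ AC ⟂ DB]
4. C_y = 29878/2929  [D, B, C are collinear ∩ AC ⟂ DB]
   → C = (-33040/2929, 29878/2929)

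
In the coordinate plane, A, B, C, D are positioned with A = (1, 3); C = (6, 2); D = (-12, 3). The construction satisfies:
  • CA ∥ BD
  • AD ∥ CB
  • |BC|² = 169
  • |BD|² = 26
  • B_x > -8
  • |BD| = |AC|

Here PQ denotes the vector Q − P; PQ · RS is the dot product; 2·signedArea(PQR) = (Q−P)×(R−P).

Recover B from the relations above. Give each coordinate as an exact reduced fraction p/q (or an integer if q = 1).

1. B_x = -7  [CA ∥ BD ∩ AD ∥ CB]
2. B_y = 2  [CA ∥ BD ∩ AD ∥ CB]
   → B = (-7, 2)

B = (-7, 2)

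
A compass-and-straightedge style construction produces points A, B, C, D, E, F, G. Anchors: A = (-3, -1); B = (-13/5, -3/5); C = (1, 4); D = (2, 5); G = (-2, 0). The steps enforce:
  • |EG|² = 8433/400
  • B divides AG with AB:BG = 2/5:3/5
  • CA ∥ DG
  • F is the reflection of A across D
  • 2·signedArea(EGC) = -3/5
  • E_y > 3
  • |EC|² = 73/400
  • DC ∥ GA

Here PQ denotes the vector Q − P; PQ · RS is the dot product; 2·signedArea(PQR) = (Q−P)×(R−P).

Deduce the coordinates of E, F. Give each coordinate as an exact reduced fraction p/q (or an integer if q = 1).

E = (17/20, 18/5)
F = (7, 11)

1. E_x = 17/20  [line -4·x + 3·y + -37/5 = 0 ∩ |EG|² = 8433/400]
2. E_y = 18/5  [line -4·x + 3·y + -37/5 = 0 ∩ |EG|² = 8433/400]
   → E = (17/20, 18/5)
3. F_x = 7  [F is the reflection of A across D]
4. F_y = 11  [F is the reflection of A across D]
   → F = (7, 11)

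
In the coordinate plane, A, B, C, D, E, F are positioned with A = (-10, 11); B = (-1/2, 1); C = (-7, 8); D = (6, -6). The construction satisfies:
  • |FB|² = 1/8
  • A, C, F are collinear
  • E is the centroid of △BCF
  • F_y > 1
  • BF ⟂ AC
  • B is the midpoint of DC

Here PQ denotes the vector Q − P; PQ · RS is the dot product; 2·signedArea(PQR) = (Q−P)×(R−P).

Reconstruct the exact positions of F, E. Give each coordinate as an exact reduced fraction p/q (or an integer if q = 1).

1. F_x = -1/4  [A, C, F are collinear ∩ BF ⟂ AC]
2. F_y = 5/4  [A, C, F are collinear ∩ BF ⟂ AC]
   → F = (-1/4, 5/4)
3. E_x = -31/12  [E is the centroid of △BCF]
4. E_y = 41/12  [E is the centroid of △BCF]
   → E = (-31/12, 41/12)

E = (-31/12, 41/12)
F = (-1/4, 5/4)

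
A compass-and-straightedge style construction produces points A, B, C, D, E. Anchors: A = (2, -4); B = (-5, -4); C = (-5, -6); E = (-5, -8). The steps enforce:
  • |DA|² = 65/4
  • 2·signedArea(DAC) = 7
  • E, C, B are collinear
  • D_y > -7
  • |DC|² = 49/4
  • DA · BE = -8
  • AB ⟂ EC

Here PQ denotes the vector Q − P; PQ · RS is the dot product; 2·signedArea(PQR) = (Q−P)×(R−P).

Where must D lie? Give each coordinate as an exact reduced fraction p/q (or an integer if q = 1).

1. D_x = -3/2  [2·signedArea(DAC) = 7 ∩ DA · BE = -8]
2. D_y = -6  [2·signedArea(DAC) = 7 ∩ DA · BE = -8]
   → D = (-3/2, -6)

D = (-3/2, -6)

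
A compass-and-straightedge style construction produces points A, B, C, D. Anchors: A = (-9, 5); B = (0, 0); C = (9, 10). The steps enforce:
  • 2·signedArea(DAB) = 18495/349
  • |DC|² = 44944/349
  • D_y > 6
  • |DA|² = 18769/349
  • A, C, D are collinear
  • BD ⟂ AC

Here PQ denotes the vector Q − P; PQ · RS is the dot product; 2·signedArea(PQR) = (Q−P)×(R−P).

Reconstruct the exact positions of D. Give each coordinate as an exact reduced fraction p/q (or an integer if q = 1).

D = (-675/349, 2430/349)

1. D_x = -675/349  [A, C, D are collinear ∩ BD ⟂ AC]
2. D_y = 2430/349  [A, C, D are collinear ∩ BD ⟂ AC]
   → D = (-675/349, 2430/349)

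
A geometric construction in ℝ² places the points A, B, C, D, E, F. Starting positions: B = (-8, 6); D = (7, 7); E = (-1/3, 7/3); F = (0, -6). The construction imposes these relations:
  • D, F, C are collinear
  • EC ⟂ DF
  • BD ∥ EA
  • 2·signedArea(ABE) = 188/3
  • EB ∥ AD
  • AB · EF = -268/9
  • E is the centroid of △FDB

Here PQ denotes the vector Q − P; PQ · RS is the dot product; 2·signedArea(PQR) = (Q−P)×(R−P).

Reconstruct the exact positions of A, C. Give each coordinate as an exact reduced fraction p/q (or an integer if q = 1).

A = (44/3, 10/3)
C = (371/109, 35/109)

1. A_x = 44/3  [EB ∥ AD ∩ BD ∥ EA]
2. A_y = 10/3  [EB ∥ AD ∩ BD ∥ EA]
   → A = (44/3, 10/3)
3. C_x = 371/109  [D, F, C are collinear ∩ EC ⟂ DF]
4. C_y = 35/109  [D, F, C are collinear ∩ EC ⟂ DF]
   → C = (371/109, 35/109)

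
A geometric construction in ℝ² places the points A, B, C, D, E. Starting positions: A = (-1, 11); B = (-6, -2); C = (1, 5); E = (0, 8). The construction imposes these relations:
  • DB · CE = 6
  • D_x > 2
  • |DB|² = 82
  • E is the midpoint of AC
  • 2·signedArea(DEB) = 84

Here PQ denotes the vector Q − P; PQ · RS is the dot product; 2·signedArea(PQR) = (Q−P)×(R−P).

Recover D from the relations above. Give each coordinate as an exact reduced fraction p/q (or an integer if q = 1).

1. D_x = 3  [DB · CE = 6 ∩ 2·signedArea(DEB) = 84]
2. D_y = -1  [DB · CE = 6 ∩ 2·signedArea(DEB) = 84]
   → D = (3, -1)

D = (3, -1)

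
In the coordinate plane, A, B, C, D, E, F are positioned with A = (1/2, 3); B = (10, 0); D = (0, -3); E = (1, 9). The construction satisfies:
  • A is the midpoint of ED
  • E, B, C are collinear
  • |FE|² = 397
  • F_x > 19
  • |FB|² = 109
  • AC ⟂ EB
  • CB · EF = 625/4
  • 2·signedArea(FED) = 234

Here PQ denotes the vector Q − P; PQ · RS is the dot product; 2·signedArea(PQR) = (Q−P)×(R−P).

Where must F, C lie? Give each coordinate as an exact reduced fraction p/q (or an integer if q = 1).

1. C_x = 15/4  [E, B, C are collinear ∩ AC ⟂ EB]
2. C_y = 25/4  [E, B, C are collinear ∩ AC ⟂ EB]
   → C = (15/4, 25/4)
3. F_x = 20  [2·signedArea(FED) = 234 ∩ CB · EF = 625/4]
4. F_y = 3  [2·signedArea(FED) = 234 ∩ CB · EF = 625/4]
   → F = (20, 3)

C = (15/4, 25/4)
F = (20, 3)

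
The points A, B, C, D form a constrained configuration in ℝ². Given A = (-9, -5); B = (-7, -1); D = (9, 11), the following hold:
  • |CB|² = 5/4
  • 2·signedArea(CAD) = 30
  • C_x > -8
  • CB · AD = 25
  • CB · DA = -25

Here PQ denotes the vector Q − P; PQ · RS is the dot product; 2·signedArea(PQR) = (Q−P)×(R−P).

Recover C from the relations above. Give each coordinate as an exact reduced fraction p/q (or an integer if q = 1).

C = (-15/2, -2)

1. C_x = -15/2  [2·signedArea(CAD) = 30 ∩ CB · AD = 25]
2. C_y = -2  [2·signedArea(CAD) = 30 ∩ CB · AD = 25]
   → C = (-15/2, -2)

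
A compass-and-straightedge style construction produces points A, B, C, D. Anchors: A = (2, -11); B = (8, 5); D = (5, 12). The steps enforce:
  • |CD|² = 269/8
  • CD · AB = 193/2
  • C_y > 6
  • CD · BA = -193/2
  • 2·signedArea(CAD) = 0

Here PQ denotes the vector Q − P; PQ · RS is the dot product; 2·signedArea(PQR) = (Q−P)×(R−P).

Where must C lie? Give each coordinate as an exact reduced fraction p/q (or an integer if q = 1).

C = (17/4, 25/4)

1. C_x = 17/4  [2·signedArea(CAD) = 0 ∩ CD · AB = 193/2]
2. C_y = 25/4  [2·signedArea(CAD) = 0 ∩ CD · AB = 193/2]
   → C = (17/4, 25/4)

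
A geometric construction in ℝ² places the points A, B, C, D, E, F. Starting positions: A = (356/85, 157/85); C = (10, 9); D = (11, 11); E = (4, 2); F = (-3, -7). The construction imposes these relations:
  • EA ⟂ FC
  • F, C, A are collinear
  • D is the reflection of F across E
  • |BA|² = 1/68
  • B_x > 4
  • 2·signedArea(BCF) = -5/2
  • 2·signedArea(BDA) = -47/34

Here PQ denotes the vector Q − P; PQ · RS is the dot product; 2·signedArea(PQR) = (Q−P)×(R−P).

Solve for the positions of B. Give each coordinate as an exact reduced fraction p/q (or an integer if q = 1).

1. B_x = 348/85  [2·signedArea(BDA) = -47/34 ∩ 2·signedArea(BCF) = -5/2]
2. B_y = 327/170  [2·signedArea(BDA) = -47/34 ∩ 2·signedArea(BCF) = -5/2]
   → B = (348/85, 327/170)

B = (348/85, 327/170)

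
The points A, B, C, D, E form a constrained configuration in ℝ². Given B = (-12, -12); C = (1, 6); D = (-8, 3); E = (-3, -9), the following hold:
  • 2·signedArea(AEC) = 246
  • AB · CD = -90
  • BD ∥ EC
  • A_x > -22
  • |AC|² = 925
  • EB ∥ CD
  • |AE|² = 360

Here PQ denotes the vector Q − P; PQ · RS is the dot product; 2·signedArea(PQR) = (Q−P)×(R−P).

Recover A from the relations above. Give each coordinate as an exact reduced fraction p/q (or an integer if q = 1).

A = (-21, -15)

1. A_x = -21  [AB · CD = -90 ∩ 2·signedArea(AEC) = 246]
2. A_y = -15  [AB · CD = -90 ∩ 2·signedArea(AEC) = 246]
   → A = (-21, -15)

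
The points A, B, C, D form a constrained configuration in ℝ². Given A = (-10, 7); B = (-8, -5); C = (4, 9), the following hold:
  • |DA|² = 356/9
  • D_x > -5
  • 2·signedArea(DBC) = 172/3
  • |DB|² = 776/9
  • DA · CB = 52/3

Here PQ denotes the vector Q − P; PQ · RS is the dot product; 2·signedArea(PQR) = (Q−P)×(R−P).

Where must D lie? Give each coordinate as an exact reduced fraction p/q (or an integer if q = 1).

1. D_x = -14/3  [2·signedArea(DBC) = 172/3 ∩ DA · CB = 52/3]
2. D_y = 11/3  [2·signedArea(DBC) = 172/3 ∩ DA · CB = 52/3]
   → D = (-14/3, 11/3)

D = (-14/3, 11/3)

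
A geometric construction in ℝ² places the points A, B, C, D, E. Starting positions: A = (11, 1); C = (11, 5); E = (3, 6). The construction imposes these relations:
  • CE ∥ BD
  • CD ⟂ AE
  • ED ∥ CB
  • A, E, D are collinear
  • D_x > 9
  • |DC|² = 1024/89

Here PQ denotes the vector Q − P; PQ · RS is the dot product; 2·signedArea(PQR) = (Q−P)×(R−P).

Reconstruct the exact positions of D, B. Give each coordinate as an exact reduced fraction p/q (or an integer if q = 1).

1. D_x = 819/89  [A, E, D are collinear ∩ CD ⟂ AE]
2. D_y = 189/89  [A, E, D are collinear ∩ CD ⟂ AE]
   → D = (819/89, 189/89)
3. B_x = 1531/89  [CE ∥ BD ∩ ED ∥ CB]
4. B_y = 100/89  [CE ∥ BD ∩ ED ∥ CB]
   → B = (1531/89, 100/89)

B = (1531/89, 100/89)
D = (819/89, 189/89)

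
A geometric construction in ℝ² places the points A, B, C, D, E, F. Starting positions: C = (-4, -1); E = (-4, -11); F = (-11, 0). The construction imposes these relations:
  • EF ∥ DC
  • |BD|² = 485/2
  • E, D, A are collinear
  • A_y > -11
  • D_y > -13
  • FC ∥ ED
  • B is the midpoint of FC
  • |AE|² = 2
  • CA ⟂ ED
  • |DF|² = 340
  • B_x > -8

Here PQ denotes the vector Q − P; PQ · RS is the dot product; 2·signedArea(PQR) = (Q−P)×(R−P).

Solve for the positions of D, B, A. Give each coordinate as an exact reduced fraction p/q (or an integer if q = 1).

A = (-27/5, -54/5)
B = (-15/2, -1/2)
D = (3, -12)

1. D_x = 3  [EF ∥ DC ∩ FC ∥ ED]
2. D_y = -12  [EF ∥ DC ∩ FC ∥ ED]
   → D = (3, -12)
3. B_x = -15/2  [B is the midpoint of FC]
4. B_y = -1/2  [B is the midpoint of FC]
   → B = (-15/2, -1/2)
5. A_x = -27/5  [E, D, A are collinear ∩ CA ⟂ ED]
6. A_y = -54/5  [E, D, A are collinear ∩ CA ⟂ ED]
   → A = (-27/5, -54/5)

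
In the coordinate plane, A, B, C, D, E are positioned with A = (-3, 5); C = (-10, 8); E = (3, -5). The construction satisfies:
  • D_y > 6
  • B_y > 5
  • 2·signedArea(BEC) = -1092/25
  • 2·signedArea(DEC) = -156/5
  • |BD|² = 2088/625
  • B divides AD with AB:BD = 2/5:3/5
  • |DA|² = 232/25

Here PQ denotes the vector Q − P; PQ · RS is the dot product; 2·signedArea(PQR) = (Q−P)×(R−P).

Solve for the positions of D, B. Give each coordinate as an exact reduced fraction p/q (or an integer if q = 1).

B = (-103/25, 137/25)
D = (-29/5, 31/5)

1. D_x = -29/5  [line -13·x + -13·y + 26/5 = 0 ∩ |DA|² = 232/25]
2. D_y = 31/5  [line -13·x + -13·y + 26/5 = 0 ∩ |DA|² = 232/25]
   → D = (-29/5, 31/5)
3. B_x = -103/25  [B divides AD with AB:BD = 2/5:3/5]
4. B_y = 137/25  [B divides AD with AB:BD = 2/5:3/5]
   → B = (-103/25, 137/25)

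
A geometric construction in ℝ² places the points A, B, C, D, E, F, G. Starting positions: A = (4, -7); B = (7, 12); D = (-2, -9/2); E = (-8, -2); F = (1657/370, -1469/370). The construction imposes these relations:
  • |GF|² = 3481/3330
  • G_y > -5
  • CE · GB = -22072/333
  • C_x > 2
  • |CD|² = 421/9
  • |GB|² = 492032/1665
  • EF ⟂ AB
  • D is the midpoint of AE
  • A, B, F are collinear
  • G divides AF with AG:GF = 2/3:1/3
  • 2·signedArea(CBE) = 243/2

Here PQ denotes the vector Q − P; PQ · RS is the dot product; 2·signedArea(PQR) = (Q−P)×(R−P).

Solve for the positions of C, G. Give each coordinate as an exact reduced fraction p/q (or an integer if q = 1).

C = (3, 1/6)
G = (799/185, -2764/555)

1. C_x = 3  [line 14·x + -15·y + -79/2 = 0 ∩ |CD|² = 421/9]
2. C_y = 1/6  [line 14·x + -15·y + -79/2 = 0 ∩ |CD|² = 421/9]
   → C = (3, 1/6)
3. G_x = 799/185  [G divides AF with AG:GF = 2/3:1/3]
4. G_y = -2764/555  [G divides AF with AG:GF = 2/3:1/3]
   → G = (799/185, -2764/555)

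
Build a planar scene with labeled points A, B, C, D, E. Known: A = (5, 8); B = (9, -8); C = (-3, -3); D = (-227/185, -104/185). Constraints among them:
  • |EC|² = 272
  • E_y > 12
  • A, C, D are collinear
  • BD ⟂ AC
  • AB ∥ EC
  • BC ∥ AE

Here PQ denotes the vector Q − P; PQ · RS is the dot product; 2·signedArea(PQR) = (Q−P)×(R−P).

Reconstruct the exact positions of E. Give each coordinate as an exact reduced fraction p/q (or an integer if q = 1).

E = (-7, 13)

1. E_x = -7  [AB ∥ EC ∩ BC ∥ AE]
2. E_y = 13  [AB ∥ EC ∩ BC ∥ AE]
   → E = (-7, 13)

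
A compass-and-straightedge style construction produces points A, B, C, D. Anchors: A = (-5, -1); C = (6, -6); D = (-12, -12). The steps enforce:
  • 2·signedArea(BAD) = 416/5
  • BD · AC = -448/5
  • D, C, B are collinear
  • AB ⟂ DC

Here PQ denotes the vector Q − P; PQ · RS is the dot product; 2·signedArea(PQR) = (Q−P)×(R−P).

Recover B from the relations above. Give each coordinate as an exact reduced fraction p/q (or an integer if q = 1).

1. B_x = -12/5  [D, C, B are collinear ∩ AB ⟂ DC]
2. B_y = -44/5  [D, C, B are collinear ∩ AB ⟂ DC]
   → B = (-12/5, -44/5)

B = (-12/5, -44/5)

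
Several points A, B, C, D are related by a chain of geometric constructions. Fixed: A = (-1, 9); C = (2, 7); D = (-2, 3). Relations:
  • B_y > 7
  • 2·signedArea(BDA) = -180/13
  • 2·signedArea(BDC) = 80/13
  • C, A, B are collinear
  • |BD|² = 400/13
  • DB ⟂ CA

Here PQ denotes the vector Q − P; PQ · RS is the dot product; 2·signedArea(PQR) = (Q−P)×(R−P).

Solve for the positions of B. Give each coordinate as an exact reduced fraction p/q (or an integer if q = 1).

B = (14/13, 99/13)

1. B_x = 14/13  [C, A, B are collinear ∩ DB ⟂ CA]
2. B_y = 99/13  [C, A, B are collinear ∩ DB ⟂ CA]
   → B = (14/13, 99/13)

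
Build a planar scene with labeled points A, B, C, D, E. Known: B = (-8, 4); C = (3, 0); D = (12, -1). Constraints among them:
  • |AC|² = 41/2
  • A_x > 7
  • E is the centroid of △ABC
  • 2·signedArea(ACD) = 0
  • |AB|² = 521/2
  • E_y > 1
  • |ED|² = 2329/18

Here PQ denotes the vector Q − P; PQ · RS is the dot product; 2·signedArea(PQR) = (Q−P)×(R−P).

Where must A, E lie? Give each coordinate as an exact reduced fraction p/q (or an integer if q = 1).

1. A_x = 15/2  [line 1·x + 9·y + -3 = 0 ∩ |AC|² = 41/2]
2. A_y = -1/2  [line 1·x + 9·y + -3 = 0 ∩ |AC|² = 41/2]
   → A = (15/2, -1/2)
3. E_x = 5/6  [E is the centroid of △ABC]
4. E_y = 7/6  [E is the centroid of △ABC]
   → E = (5/6, 7/6)

A = (15/2, -1/2)
E = (5/6, 7/6)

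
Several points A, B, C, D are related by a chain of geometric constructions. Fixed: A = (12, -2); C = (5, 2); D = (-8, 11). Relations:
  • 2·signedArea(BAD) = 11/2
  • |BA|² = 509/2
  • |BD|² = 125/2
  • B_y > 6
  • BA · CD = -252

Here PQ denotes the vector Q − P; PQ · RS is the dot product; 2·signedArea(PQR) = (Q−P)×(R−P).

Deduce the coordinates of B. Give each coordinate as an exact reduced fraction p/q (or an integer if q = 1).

1. B_x = -3/2  [BA · CD = -252 ∩ 2·signedArea(BAD) = 11/2]
2. B_y = 13/2  [BA · CD = -252 ∩ 2·signedArea(BAD) = 11/2]
   → B = (-3/2, 13/2)

B = (-3/2, 13/2)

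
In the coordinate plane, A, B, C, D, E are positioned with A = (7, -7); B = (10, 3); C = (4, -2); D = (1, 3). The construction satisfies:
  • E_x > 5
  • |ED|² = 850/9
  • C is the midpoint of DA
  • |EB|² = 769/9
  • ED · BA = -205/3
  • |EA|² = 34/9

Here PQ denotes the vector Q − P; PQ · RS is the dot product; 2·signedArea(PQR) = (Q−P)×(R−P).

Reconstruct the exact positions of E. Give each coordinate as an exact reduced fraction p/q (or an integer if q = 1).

E = (6, -16/3)

1. E_x = 6  [line 3·x + 10·y + 106/3 = 0 ∩ |ED|² = 850/9]
2. E_y = -16/3  [line 3·x + 10·y + 106/3 = 0 ∩ |ED|² = 850/9]
   → E = (6, -16/3)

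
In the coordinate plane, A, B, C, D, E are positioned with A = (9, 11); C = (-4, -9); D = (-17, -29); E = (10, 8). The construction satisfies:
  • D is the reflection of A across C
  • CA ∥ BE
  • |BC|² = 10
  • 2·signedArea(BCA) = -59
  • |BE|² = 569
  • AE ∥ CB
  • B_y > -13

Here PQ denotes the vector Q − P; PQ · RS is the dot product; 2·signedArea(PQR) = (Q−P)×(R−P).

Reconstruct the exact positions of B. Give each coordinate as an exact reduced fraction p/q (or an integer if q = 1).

1. B_x = -3  [CA ∥ BE ∩ AE ∥ CB]
2. B_y = -12  [CA ∥ BE ∩ AE ∥ CB]
   → B = (-3, -12)

B = (-3, -12)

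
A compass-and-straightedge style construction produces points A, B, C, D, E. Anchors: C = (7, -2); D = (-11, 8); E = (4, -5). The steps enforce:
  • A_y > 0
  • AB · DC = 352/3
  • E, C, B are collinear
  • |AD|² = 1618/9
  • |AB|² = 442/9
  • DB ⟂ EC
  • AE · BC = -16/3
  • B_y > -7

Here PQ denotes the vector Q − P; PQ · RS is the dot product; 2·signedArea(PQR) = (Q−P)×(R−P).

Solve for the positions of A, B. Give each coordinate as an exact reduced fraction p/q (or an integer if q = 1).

A = (0, 1/3)
B = (3, -6)

1. B_x = 3  [E, C, B are collinear ∩ DB ⟂ EC]
2. B_y = -6  [E, C, B are collinear ∩ DB ⟂ EC]
   → B = (3, -6)
3. A_x = 0  [AE · BC = -16/3 ∩ AB · DC = 352/3]
4. A_y = 1/3  [AE · BC = -16/3 ∩ AB · DC = 352/3]
   → A = (0, 1/3)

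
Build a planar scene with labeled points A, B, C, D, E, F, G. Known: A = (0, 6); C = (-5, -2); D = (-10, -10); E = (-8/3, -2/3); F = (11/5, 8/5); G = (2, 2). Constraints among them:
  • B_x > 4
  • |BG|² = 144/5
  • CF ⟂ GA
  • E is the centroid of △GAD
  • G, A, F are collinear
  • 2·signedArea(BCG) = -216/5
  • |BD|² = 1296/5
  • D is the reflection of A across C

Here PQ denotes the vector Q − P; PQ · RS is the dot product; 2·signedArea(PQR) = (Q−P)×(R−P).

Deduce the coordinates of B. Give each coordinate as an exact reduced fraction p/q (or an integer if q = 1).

B = (22/5, -14/5)

1. B_x = 22/5  [line -4·x + 7·y + 186/5 = 0 ∩ |BD|² = 1296/5]
2. B_y = -14/5  [line -4·x + 7·y + 186/5 = 0 ∩ |BD|² = 1296/5]
   → B = (22/5, -14/5)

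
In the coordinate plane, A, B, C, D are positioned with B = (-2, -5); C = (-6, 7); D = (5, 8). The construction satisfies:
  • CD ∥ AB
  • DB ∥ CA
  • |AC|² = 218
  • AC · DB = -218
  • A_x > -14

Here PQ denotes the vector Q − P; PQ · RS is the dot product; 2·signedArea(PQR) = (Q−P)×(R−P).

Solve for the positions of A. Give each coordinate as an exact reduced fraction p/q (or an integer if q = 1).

1. A_x = -13  [CD ∥ AB ∩ DB ∥ CA]
2. A_y = -6  [CD ∥ AB ∩ DB ∥ CA]
   → A = (-13, -6)

A = (-13, -6)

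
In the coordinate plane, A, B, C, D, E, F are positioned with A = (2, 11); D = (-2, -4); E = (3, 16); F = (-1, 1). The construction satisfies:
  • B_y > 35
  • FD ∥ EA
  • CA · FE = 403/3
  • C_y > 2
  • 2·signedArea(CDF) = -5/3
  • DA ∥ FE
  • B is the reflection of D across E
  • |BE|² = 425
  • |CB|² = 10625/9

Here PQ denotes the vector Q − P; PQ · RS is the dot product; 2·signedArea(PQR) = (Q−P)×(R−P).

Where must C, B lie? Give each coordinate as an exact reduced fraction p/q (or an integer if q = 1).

B = (8, 36)
C = (-1/3, 8/3)

1. C_x = -1/3  [2·signedArea(CDF) = -5/3 ∩ CA · FE = 403/3]
2. C_y = 8/3  [2·signedArea(CDF) = -5/3 ∩ CA · FE = 403/3]
   → C = (-1/3, 8/3)
3. B_x = 8  [B is the reflection of D across E]
4. B_y = 36  [B is the reflection of D across E]
   → B = (8, 36)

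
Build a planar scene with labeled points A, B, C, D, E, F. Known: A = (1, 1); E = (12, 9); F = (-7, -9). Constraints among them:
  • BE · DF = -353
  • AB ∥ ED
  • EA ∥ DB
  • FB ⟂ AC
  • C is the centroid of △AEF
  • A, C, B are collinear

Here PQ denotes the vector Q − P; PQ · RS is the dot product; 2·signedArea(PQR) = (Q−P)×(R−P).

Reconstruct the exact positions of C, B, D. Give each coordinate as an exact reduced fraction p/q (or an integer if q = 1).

B = (1/13, 21/13)
C = (2, 1/3)
D = (144/13, 125/13)

1. C_x = 2  [C is the centroid of △AEF]
2. C_y = 1/3  [C is the centroid of △AEF]
   → C = (2, 1/3)
3. B_x = 1/13  [A, C, B are collinear ∩ FB ⟂ AC]
4. B_y = 21/13  [A, C, B are collinear ∩ FB ⟂ AC]
   → B = (1/13, 21/13)
5. D_x = 144/13  [EA ∥ DB ∩ AB ∥ ED]
6. D_y = 125/13  [EA ∥ DB ∩ AB ∥ ED]
   → D = (144/13, 125/13)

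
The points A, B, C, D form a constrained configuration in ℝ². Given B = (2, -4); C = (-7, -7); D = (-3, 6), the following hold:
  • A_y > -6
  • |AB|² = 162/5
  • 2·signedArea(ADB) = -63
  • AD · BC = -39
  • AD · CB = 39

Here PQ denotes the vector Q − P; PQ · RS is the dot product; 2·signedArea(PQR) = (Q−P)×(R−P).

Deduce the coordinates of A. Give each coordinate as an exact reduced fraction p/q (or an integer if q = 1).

A = (-17/5, -29/5)

1. A_x = -17/5  [AD · CB = 39 ∩ 2·signedArea(ADB) = -63]
2. A_y = -29/5  [AD · CB = 39 ∩ 2·signedArea(ADB) = -63]
   → A = (-17/5, -29/5)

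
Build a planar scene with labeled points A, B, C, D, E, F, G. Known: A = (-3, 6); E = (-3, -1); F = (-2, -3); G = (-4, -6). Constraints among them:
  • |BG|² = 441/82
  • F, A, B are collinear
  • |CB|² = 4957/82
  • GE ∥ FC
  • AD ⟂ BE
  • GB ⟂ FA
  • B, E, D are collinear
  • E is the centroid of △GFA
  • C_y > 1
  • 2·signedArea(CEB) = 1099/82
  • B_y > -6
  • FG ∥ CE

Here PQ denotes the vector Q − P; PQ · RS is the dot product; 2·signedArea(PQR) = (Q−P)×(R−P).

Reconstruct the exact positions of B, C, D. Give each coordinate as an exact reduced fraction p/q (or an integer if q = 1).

B = (-139/82, -471/82)
C = (-1, 2)
D = (-779671/162770, 896477/162770)

1. B_x = -139/82  [F, A, B are collinear ∩ GB ⟂ FA]
2. B_y = -471/82  [F, A, B are collinear ∩ GB ⟂ FA]
   → B = (-139/82, -471/82)
3. C_x = -1  [FG ∥ CE ∩ GE ∥ FC]
4. C_y = 2  [FG ∥ CE ∩ GE ∥ FC]
   → C = (-1, 2)
5. D_x = -779671/162770  [B, E, D are collinear ∩ AD ⟂ BE]
6. D_y = 896477/162770  [B, E, D are collinear ∩ AD ⟂ BE]
   → D = (-779671/162770, 896477/162770)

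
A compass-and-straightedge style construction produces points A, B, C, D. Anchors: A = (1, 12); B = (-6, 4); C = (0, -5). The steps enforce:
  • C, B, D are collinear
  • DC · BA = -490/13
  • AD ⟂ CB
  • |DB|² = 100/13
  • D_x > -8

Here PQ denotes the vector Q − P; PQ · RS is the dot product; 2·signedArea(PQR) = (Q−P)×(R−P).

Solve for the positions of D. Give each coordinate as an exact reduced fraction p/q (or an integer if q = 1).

D = (-98/13, 82/13)

1. D_x = -98/13  [C, B, D are collinear ∩ AD ⟂ CB]
2. D_y = 82/13  [C, B, D are collinear ∩ AD ⟂ CB]
   → D = (-98/13, 82/13)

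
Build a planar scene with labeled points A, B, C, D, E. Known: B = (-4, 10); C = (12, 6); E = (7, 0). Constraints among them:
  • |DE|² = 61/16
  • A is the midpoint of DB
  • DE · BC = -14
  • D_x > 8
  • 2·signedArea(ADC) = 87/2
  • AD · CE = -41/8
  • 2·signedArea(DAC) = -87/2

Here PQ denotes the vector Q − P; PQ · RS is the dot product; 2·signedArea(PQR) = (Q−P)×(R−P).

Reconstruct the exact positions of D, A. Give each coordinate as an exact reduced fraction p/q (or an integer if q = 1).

A = (17/8, 23/4)
D = (33/4, 3/2)

1. D_x = 33/4  [line -16·x + 4·y + 126 = 0 ∩ |DE|² = 61/16]
2. D_y = 3/2  [line -16·x + 4·y + 126 = 0 ∩ |DE|² = 61/16]
   → D = (33/4, 3/2)
3. A_x = 17/8  [2·signedArea(DAC) = -87/2 ∩ A is the midpoint of DB]
4. A_y = 23/4  [2·signedArea(DAC) = -87/2 ∩ A is the midpoint of DB]
   → A = (17/8, 23/4)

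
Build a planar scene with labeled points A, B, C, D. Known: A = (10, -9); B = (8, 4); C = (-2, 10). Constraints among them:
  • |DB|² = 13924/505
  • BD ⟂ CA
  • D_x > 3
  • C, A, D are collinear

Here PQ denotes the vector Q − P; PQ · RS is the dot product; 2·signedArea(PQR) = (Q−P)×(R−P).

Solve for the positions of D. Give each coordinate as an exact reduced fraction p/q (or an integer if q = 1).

D = (1798/505, 604/505)

1. D_x = 1798/505  [C, A, D are collinear ∩ BD ⟂ CA]
2. D_y = 604/505  [C, A, D are collinear ∩ BD ⟂ CA]
   → D = (1798/505, 604/505)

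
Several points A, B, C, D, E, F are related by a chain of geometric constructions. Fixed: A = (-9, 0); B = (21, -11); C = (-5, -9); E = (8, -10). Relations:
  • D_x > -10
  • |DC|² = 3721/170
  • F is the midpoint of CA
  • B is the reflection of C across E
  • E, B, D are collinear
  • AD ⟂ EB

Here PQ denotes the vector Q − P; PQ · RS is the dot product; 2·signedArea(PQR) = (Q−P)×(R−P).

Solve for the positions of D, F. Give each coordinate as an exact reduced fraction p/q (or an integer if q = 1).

1. D_x = -1643/170  [E, B, D are collinear ∩ AD ⟂ EB]
2. D_y = -1469/170  [E, B, D are collinear ∩ AD ⟂ EB]
   → D = (-1643/170, -1469/170)
3. F_x = -7  [F is the midpoint of CA]
4. F_y = -9/2  [F is the midpoint of CA]
   → F = (-7, -9/2)

D = (-1643/170, -1469/170)
F = (-7, -9/2)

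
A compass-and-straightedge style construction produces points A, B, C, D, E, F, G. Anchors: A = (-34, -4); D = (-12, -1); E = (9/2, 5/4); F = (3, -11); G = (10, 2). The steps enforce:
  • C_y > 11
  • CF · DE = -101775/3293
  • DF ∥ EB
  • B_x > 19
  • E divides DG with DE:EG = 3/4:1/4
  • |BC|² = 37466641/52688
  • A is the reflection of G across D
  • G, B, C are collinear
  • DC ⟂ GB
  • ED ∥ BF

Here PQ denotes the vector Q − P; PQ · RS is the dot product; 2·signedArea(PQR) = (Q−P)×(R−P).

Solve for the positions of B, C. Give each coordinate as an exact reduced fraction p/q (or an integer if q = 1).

1. B_x = 39/2  [ED ∥ BF ∩ DF ∥ EB]
2. B_y = -35/4  [ED ∥ BF ∩ DF ∥ EB]
   → B = (39/2, -35/4)
3. C_x = 6064/3293  [G, B, C are collinear ∩ DC ⟂ GB]
4. C_y = 36987/3293  [G, B, C are collinear ∩ DC ⟂ GB]
   → C = (6064/3293, 36987/3293)

B = (39/2, -35/4)
C = (6064/3293, 36987/3293)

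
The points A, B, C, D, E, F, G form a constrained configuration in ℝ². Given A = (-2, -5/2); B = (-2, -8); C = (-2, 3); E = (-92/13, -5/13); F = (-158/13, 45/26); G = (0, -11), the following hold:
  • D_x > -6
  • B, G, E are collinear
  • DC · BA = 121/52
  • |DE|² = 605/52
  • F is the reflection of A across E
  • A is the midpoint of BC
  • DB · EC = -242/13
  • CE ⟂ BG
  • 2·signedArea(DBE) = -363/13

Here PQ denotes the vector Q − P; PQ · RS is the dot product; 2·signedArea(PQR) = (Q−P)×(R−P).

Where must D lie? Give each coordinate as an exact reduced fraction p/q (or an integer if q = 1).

1. D_x = -70/13  [2·signedArea(DBE) = -363/13 ∩ DC · BA = 121/52]
2. D_y = 67/26  [2·signedArea(DBE) = -363/13 ∩ DC · BA = 121/52]
   → D = (-70/13, 67/26)

D = (-70/13, 67/26)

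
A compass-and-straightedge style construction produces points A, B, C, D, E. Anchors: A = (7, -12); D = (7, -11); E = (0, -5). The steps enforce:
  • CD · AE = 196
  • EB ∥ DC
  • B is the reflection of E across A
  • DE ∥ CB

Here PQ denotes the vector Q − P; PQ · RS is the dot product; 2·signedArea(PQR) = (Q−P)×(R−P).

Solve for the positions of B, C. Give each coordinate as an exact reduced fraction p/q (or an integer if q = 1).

1. B_x = 14  [B is the reflection of E across A]
2. B_y = -19  [B is the reflection of E across A]
   → B = (14, -19)
3. C_x = 21  [DE ∥ CB ∩ EB ∥ DC]
4. C_y = -25  [DE ∥ CB ∩ EB ∥ DC]
   → C = (21, -25)

B = (14, -19)
C = (21, -25)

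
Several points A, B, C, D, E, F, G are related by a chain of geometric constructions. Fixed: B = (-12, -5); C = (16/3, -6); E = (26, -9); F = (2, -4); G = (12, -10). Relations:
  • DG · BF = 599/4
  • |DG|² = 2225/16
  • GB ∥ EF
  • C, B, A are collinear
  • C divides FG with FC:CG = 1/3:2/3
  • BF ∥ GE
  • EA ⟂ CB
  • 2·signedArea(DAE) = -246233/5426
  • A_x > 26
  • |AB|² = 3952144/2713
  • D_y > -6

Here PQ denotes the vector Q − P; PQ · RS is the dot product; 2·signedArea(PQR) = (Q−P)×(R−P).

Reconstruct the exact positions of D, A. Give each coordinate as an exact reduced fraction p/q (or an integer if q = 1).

A = (70820/2713, -19529/2713)
D = (1, -23/4)

1. D_x = 1  [line -14·x + -1·y + 33/4 = 0 ∩ |DG|² = 2225/16]
2. D_y = -23/4  [line -14·x + -1·y + 33/4 = 0 ∩ |DG|² = 2225/16]
   → D = (1, -23/4)
3. A_x = 70820/2713  [2·signedArea(DAE) = -246233/5426 ∩ C, B, A are collinear]
4. A_y = -19529/2713  [2·signedArea(DAE) = -246233/5426 ∩ C, B, A are collinear]
   → A = (70820/2713, -19529/2713)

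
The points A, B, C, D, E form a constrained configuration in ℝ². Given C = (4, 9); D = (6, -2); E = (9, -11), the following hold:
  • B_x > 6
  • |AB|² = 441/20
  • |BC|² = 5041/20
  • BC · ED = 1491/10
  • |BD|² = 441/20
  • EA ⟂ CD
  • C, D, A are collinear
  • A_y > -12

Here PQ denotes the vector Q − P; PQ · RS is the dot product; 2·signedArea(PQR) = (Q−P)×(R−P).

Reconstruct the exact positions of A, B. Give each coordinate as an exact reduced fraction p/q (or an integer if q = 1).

A = (192/25, -281/25)
B = (171/25, -331/50)

1. A_x = 192/25  [C, D, A are collinear ∩ EA ⟂ CD]
2. A_y = -281/25  [C, D, A are collinear ∩ EA ⟂ CD]
   → A = (192/25, -281/25)
3. B_x = 171/25  [line 3·x + -9·y + -801/10 = 0 ∩ |AB|² = 441/20]
4. B_y = -331/50  [line 3·x + -9·y + -801/10 = 0 ∩ |AB|² = 441/20]
   → B = (171/25, -331/50)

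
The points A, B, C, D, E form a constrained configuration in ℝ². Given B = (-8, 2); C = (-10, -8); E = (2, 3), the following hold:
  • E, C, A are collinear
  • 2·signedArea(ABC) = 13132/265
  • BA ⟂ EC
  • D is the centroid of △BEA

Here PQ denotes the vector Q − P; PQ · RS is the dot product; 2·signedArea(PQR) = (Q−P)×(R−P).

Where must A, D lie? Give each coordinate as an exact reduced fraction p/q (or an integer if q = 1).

A = (-1042/265, -646/265)
D = (-2632/795, 679/795)

1. A_x = -1042/265  [E, C, A are collinear ∩ BA ⟂ EC]
2. A_y = -646/265  [E, C, A are collinear ∩ BA ⟂ EC]
   → A = (-1042/265, -646/265)
3. D_x = -2632/795  [D is the centroid of △BEA]
4. D_y = 679/795  [D is the centroid of △BEA]
   → D = (-2632/795, 679/795)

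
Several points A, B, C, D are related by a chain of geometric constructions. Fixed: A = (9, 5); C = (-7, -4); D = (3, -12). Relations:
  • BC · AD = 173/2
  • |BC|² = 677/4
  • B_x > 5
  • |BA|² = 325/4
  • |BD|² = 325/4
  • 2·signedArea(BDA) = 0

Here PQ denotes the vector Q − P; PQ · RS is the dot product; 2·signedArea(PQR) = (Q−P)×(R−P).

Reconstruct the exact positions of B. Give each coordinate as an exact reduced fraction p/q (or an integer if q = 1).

1. B_x = 6  [2·signedArea(BDA) = 0 ∩ BC · AD = 173/2]
2. B_y = -7/2  [2·signedArea(BDA) = 0 ∩ BC · AD = 173/2]
   → B = (6, -7/2)

B = (6, -7/2)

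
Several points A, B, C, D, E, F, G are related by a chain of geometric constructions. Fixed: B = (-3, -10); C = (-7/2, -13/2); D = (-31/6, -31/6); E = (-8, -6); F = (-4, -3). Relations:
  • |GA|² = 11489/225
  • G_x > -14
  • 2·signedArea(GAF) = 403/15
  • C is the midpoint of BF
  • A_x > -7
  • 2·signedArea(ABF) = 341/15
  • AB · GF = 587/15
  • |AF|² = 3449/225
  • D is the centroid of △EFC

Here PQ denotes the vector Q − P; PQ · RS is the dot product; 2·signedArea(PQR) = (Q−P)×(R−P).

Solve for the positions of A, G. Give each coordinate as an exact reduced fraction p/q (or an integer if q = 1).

1. A_x = -103/15  [line -7·x + -1·y + -806/15 = 0 ∩ |AF|² = 3449/225]
2. A_y = -17/3  [line -7·x + -1·y + -806/15 = 0 ∩ |AF|² = 3449/225]
   → A = (-103/15, -17/3)
3. G_x = -13  [2·signedArea(GAF) = 403/15 ∩ AB · GF = 587/15]
4. G_y = -2  [2·signedArea(GAF) = 403/15 ∩ AB · GF = 587/15]
   → G = (-13, -2)

A = (-103/15, -17/3)
G = (-13, -2)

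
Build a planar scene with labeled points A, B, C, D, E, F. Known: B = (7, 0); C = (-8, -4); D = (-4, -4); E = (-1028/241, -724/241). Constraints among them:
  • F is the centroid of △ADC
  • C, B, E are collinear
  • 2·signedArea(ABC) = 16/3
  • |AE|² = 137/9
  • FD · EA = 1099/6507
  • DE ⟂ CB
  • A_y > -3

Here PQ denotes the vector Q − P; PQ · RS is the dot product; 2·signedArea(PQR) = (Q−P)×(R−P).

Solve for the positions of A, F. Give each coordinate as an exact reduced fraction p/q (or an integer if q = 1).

1. A_x = -305/723  [line 4·x + -15·y + -100/3 = 0 ∩ |AE|² = 137/9]
2. A_y = -1688/723  [line 4·x + -15·y + -100/3 = 0 ∩ |AE|² = 137/9]
   → A = (-305/723, -1688/723)
3. F_x = -8981/2169  [F is the centroid of △ADC]
4. F_y = -7472/2169  [F is the centroid of △ADC]
   → F = (-8981/2169, -7472/2169)

A = (-305/723, -1688/723)
F = (-8981/2169, -7472/2169)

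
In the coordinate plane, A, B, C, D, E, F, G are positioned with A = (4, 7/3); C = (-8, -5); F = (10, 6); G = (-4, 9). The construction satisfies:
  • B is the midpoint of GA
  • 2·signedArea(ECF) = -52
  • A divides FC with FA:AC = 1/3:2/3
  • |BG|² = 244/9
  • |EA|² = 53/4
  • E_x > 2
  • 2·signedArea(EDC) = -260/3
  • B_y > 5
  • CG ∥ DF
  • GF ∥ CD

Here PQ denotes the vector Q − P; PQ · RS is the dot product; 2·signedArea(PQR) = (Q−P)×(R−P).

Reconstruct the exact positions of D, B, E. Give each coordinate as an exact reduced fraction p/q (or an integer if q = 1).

1. D_x = 6  [CG ∥ DF ∩ GF ∥ CD]
2. D_y = -8  [CG ∥ DF ∩ GF ∥ CD]
   → D = (6, -8)
3. B_x = 0  [B is the midpoint of GA]
4. B_y = 17/3  [B is the midpoint of GA]
   → B = (0, 17/3)
5. E_x = 3  [2·signedArea(ECF) = -52 ∩ 2·signedArea(EDC) = -260/3]
6. E_y = -7/6  [2·signedArea(ECF) = -52 ∩ 2·signedArea(EDC) = -260/3]
   → E = (3, -7/6)

B = (0, 17/3)
D = (6, -8)
E = (3, -7/6)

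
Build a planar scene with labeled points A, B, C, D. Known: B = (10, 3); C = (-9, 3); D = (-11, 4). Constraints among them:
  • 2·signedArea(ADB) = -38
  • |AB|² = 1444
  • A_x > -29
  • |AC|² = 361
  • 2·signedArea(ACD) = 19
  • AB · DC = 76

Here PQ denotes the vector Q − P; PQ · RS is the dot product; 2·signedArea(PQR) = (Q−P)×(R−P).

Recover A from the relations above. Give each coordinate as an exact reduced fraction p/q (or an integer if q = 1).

1. A_x = -28  [AB · DC = 76 ∩ 2·signedArea(ADB) = -38]
2. A_y = 3  [AB · DC = 76 ∩ 2·signedArea(ADB) = -38]
   → A = (-28, 3)

A = (-28, 3)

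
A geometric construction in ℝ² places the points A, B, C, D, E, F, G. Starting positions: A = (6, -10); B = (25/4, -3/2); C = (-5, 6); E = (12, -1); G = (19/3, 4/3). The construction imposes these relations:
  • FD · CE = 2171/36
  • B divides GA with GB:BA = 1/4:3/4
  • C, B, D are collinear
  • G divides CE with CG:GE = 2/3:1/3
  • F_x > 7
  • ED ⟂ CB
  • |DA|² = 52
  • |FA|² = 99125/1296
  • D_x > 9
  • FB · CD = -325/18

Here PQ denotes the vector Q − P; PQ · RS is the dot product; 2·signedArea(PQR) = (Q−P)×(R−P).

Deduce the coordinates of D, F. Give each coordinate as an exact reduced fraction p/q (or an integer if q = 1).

D = (10, -4)
F = (271/36, -25/18)

1. D_x = 10  [C, B, D are collinear ∩ ED ⟂ CB]
2. D_y = -4  [C, B, D are collinear ∩ ED ⟂ CB]
   → D = (10, -4)
3. F_x = 271/36  [FB · CD = -325/18 ∩ FD · CE = 2171/36]
4. F_y = -25/18  [FB · CD = -325/18 ∩ FD · CE = 2171/36]
   → F = (271/36, -25/18)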